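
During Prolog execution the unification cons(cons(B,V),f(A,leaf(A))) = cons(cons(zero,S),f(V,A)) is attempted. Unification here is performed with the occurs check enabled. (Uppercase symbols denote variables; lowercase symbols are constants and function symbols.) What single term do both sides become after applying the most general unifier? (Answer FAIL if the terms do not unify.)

Decompose cons/2: cons(B,V) = cons(zero,S),  f(A,leaf(A)) = f(V,A).
Decompose cons/2: B = zero,  V = S.
Bind B := zero; no other remaining equation mentions B.
Bind V := S; substituting into the remaining equation gives: f(A,leaf(A)) = f(S,A).
Decompose f/2: A = S,  leaf(A) = A.
Bind A := S; substituting into the remaining equation gives: leaf(S) = S.
Occurs check fails: S occurs in leaf(S); the equation S = leaf(S) has no finite solution.

FAIL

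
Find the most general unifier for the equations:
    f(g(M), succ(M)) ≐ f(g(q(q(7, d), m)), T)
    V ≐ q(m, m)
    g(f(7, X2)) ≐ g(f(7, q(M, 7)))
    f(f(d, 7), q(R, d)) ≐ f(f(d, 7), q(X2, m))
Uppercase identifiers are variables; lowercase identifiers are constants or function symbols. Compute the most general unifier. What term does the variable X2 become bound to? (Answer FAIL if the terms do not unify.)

FAIL

Decompose f/2: g(M) ≐ g(q(q(7, d), m)),  succ(M) ≐ T.
Decompose g/1: M ≐ q(q(7, d), m).
Bind M := q(q(7, d), m); substituting into the 2 remaining equations that mention M gives: succ(q(q(7, d), m)) ≐ T,  g(f(7, X2)) ≐ g(f(7, q(q(q(7, d), m), 7))).
Bind T := succ(q(q(7, d), m)); no other remaining equation mentions T.
Bind V := q(m, m); no other remaining equation mentions V.
Decompose g/1: f(7, X2) ≐ f(7, q(q(q(7, d), m), 7)).
Decompose f/2: 7 ≐ 7,  X2 ≐ q(q(q(7, d), m), 7).
Delete trivial equation 7 ≐ 7.
Bind X2 := q(q(q(7, d), m), 7); substituting into the remaining equation gives: f(f(d, 7), q(R, d)) ≐ f(f(d, 7), q(q(q(q(7, d), m), 7), m)).
Decompose f/2: f(d, 7) ≐ f(d, 7),  q(R, d) ≐ q(q(q(q(7, d), m), 7), m).
Delete trivial equation f(d, 7) ≐ f(d, 7).
Decompose q/2: R ≐ q(q(q(7, d), m), 7),  d ≐ m.
Bind R := q(q(q(7, d), m), 7); no other remaining equation mentions R.
Clash: constants d and m differ; no unifier exists.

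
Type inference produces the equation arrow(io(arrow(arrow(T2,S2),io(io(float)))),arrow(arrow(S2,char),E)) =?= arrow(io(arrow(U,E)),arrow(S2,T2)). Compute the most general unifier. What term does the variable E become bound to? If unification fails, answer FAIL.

Decompose arrow/2: io(arrow(arrow(T2,S2),io(io(float)))) =?= io(arrow(U,E)),  arrow(arrow(S2,char),E) =?= arrow(S2,T2).
Decompose io/1: arrow(arrow(T2,S2),io(io(float))) =?= arrow(U,E).
Decompose arrow/2: arrow(T2,S2) =?= U,  io(io(float)) =?= E.
Bind U := arrow(T2,S2); no other remaining equation mentions U.
Bind E := io(io(float)); substituting into the remaining equation gives: arrow(arrow(S2,char),io(io(float))) =?= arrow(S2,T2).
Decompose arrow/2: arrow(S2,char) =?= S2,  io(io(float)) =?= T2.
Occurs check fails: S2 occurs in arrow(S2,char); the equation S2 =?= arrow(S2,char) has no finite solution.

FAIL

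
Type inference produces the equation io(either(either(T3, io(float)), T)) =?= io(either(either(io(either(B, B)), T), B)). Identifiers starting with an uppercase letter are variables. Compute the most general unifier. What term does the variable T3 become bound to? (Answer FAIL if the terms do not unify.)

Decompose io/1: either(either(T3, io(float)), T) =?= either(either(io(either(B, B)), T), B).
Decompose either/2: either(T3, io(float)) =?= either(io(either(B, B)), T),  T =?= B.
Decompose either/2: T3 =?= io(either(B, B)),  io(float) =?= T.
Bind T3 := io(either(B, B)); no other remaining equation mentions T3.
Bind T := io(float); substituting into the remaining equation gives: io(float) =?= B.
Bind B := io(float). Substituting into the earlier binding gives T3 := io(either(io(float), io(float))).
MGU = { T3 -> io(either(io(float), io(float))), T -> io(float), B -> io(float) }, so T3 -> io(either(io(float), io(float))).

io(either(io(float), io(float)))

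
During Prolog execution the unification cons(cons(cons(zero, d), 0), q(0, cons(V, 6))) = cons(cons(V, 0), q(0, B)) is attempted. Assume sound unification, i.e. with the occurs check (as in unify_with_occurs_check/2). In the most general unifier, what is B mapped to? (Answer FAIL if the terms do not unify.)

cons(cons(zero, d), 6)

Decompose cons/2: cons(cons(zero, d), 0) = cons(V, 0),  q(0, cons(V, 6)) = q(0, B).
Decompose cons/2: cons(zero, d) = V,  0 = 0.
Bind V := cons(zero, d); substituting into the one remaining equation that mentions V gives: q(0, cons(cons(zero, d), 6)) = q(0, B).
Delete trivial equation 0 = 0.
Decompose q/2: 0 = 0,  cons(cons(zero, d), 6) = B.
Delete trivial equation 0 = 0.
Bind B := cons(cons(zero, d), 6).
MGU = { V = cons(zero, d), B = cons(cons(zero, d), 6) }, so B = cons(cons(zero, d), 6).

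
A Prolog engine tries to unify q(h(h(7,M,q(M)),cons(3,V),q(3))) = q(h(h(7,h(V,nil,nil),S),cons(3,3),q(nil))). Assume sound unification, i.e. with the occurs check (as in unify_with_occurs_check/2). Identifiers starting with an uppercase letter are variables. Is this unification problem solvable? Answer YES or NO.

Decompose q/1: h(h(7,M,q(M)),cons(3,V),q(3)) = h(h(7,h(V,nil,nil),S),cons(3,3),q(nil)).
Decompose h/3: h(7,M,q(M)) = h(7,h(V,nil,nil),S),  cons(3,V) = cons(3,3),  q(3) = q(nil).
Decompose h/3: 7 = 7,  M = h(V,nil,nil),  q(M) = S.
Delete trivial equation 7 = 7.
Bind M := h(V,nil,nil); substituting into the one remaining equation that mentions M gives: q(h(V,nil,nil)) = S.
Bind S := q(h(V,nil,nil)); no other remaining equation mentions S.
Decompose cons/2: 3 = 3,  V = 3.
Delete trivial equation 3 = 3.
Bind V := 3; no other remaining equation mentions V. Substituting into the earlier bindings gives M := h(3,nil,nil), S := q(h(3,nil,nil)).
Decompose q/1: 3 = nil.
Clash: constants 3 and nil differ; no unifier exists.

NO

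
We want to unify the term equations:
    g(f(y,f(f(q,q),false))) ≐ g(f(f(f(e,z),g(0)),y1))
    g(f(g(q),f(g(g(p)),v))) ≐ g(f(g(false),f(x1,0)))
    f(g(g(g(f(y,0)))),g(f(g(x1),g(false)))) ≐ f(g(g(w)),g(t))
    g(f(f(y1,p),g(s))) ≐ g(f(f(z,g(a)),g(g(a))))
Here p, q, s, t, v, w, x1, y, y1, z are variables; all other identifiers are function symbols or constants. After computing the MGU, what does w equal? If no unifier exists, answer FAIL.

Decompose g/1: f(y,f(f(q,q),false)) ≐ f(f(f(e,z),g(0)),y1).
Decompose f/2: y ≐ f(f(e,z),g(0)),  f(f(q,q),false) ≐ y1.
Bind y := f(f(e,z),g(0)); substituting into the one remaining equation that mentions y gives: f(g(g(g(f(f(f(e,z),g(0)),0)))),g(f(g(x1),g(false)))) ≐ f(g(g(w)),g(t)).
Bind y1 := f(f(q,q),false); substituting into the one remaining equation that mentions y1 gives: g(f(f(f(f(q,q),false),p),g(s))) ≐ g(f(f(z,g(a)),g(g(a)))).
Decompose g/1: f(g(q),f(g(g(p)),v)) ≐ f(g(false),f(x1,0)).
Decompose f/2: g(q) ≐ g(false),  f(g(g(p)),v) ≐ f(x1,0).
Decompose g/1: q ≐ false.
Bind q := false; substituting into the one remaining equation that mentions q gives: g(f(f(f(f(false,false),false),p),g(s))) ≐ g(f(f(z,g(a)),g(g(a)))). Substituting into the earlier binding gives y1 := f(f(false,false),false).
Decompose f/2: g(g(p)) ≐ x1,  v ≐ 0.
Bind x1 := g(g(p)); substituting into the one remaining equation that mentions x1 gives: f(g(g(g(f(f(f(e,z),g(0)),0)))),g(f(g(g(g(p))),g(false)))) ≐ f(g(g(w)),g(t)).
Bind v := 0; no other remaining equation mentions v.
Decompose f/2: g(g(g(f(f(f(e,z),g(0)),0)))) ≐ g(g(w)),  g(f(g(g(g(p))),g(false))) ≐ g(t).
Decompose g/1: g(g(f(f(f(e,z),g(0)),0))) ≐ g(w).
Decompose g/1: g(f(f(f(e,z),g(0)),0)) ≐ w.
Bind w := g(f(f(f(e,z),g(0)),0)); no other remaining equation mentions w.
Decompose g/1: f(g(g(g(p))),g(false)) ≐ t.
Bind t := f(g(g(g(p))),g(false)); no other remaining equation mentions t.
Decompose g/1: f(f(f(f(false,false),false),p),g(s)) ≐ f(f(z,g(a)),g(g(a))).
Decompose f/2: f(f(f(false,false),false),p) ≐ f(z,g(a)),  g(s) ≐ g(g(a)).
Decompose f/2: f(f(false,false),false) ≐ z,  p ≐ g(a).
Bind z := f(f(false,false),false); no other remaining equation mentions z. Substituting into the earlier bindings gives y := f(f(e,f(f(false,false),false)),g(0)), w := g(f(f(f(e,f(f(false,false),false)),g(0)),0)).
Bind p := g(a); no other remaining equation mentions p. Substituting into the earlier bindings gives x1 := g(g(g(a))), t := f(g(g(g(g(a)))),g(false)).
Decompose g/1: s ≐ g(a).
Bind s := g(a).
MGU = { y := f(f(e,f(f(false,false),false)),g(0)), y1 := f(f(false,false),false), q := false, x1 := g(g(g(a))), v := 0, w := g(f(f(f(e,f(f(false,false),false)),g(0)),0)), t := f(g(g(g(g(a)))),g(false)), z := f(f(false,false),false), p := g(a), s := g(a) }, so w := g(f(f(f(e,f(f(false,false),false)),g(0)),0)).

g(f(f(f(e,f(f(false,false),false)),g(0)),0))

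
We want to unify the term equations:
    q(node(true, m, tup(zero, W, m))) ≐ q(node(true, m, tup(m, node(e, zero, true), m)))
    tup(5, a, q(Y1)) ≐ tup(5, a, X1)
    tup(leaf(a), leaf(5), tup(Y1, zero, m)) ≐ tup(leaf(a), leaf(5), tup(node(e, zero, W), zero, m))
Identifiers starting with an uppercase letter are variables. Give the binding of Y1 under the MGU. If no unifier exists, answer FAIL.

Decompose q/1: node(true, m, tup(zero, W, m)) ≐ node(true, m, tup(m, node(e, zero, true), m)).
Decompose node/3: true ≐ true,  m ≐ m,  tup(zero, W, m) ≐ tup(m, node(e, zero, true), m).
Delete trivial equation true ≐ true.
Delete trivial equation m ≐ m.
Decompose tup/3: zero ≐ m,  W ≐ node(e, zero, true),  m ≐ m.
Clash: constants zero and m differ; no unifier exists.

FAIL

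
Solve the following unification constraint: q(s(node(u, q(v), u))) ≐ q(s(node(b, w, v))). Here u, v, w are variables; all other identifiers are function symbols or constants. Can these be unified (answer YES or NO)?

YES

Decompose q/1: s(node(u, q(v), u)) ≐ s(node(b, w, v)).
Decompose s/1: node(u, q(v), u) ≐ node(b, w, v).
Decompose node/3: u ≐ b,  q(v) ≐ w,  u ≐ v.
Bind u := b; substituting into the one remaining equation that mentions u gives: b ≐ v.
Bind w := q(v); no other remaining equation mentions w.
Bind v := b. Substituting into the earlier binding gives w := q(b).
No equations remain and no clash or occurs-check failure arose, so a unifier exists.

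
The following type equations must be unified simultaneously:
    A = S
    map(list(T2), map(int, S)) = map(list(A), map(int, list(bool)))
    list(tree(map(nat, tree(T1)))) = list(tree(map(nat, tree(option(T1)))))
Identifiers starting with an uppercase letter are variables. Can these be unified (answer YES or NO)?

NO

Bind A := S; substituting into the one remaining equation that mentions A gives: map(list(T2), map(int, S)) = map(list(S), map(int, list(bool))).
Decompose map/2: list(T2) = list(S),  map(int, S) = map(int, list(bool)).
Decompose list/1: T2 = S.
Bind T2 := S; no other remaining equation mentions T2.
Decompose map/2: int = int,  S = list(bool).
Delete trivial equation int = int.
Bind S := list(bool); no other remaining equation mentions S. Substituting into the earlier bindings gives A := list(bool), T2 := list(bool).
Decompose list/1: tree(map(nat, tree(T1))) = tree(map(nat, tree(option(T1)))).
Decompose tree/1: map(nat, tree(T1)) = map(nat, tree(option(T1))).
Decompose map/2: nat = nat,  tree(T1) = tree(option(T1)).
Delete trivial equation nat = nat.
Decompose tree/1: T1 = option(T1).
Occurs check fails: T1 occurs in option(T1); the equation T1 = option(T1) has no finite solution.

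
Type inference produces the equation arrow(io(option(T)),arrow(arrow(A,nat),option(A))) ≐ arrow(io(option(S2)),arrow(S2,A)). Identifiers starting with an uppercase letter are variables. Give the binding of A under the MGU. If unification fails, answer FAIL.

FAIL

Decompose arrow/2: io(option(T)) ≐ io(option(S2)),  arrow(arrow(A,nat),option(A)) ≐ arrow(S2,A).
Decompose io/1: option(T) ≐ option(S2).
Decompose option/1: T ≐ S2.
Bind T := S2; no other remaining equation mentions T.
Decompose arrow/2: arrow(A,nat) ≐ S2,  option(A) ≐ A.
Bind S2 := arrow(A,nat); no other remaining equation mentions S2. Substituting into the earlier binding gives T := arrow(A,nat).
Occurs check fails: A occurs in option(A); the equation A ≐ option(A) has no finite solution.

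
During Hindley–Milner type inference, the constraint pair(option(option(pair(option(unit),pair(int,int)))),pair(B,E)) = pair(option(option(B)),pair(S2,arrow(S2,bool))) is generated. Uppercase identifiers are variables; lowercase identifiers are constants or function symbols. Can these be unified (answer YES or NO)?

YES

Decompose pair/2: option(option(pair(option(unit),pair(int,int)))) = option(option(B)),  pair(B,E) = pair(S2,arrow(S2,bool)).
Decompose option/1: option(pair(option(unit),pair(int,int))) = option(B).
Decompose option/1: pair(option(unit),pair(int,int)) = B.
Bind B := pair(option(unit),pair(int,int)); substituting into the remaining equation gives: pair(pair(option(unit),pair(int,int)),E) = pair(S2,arrow(S2,bool)).
Decompose pair/2: pair(option(unit),pair(int,int)) = S2,  E = arrow(S2,bool).
Bind S2 := pair(option(unit),pair(int,int)); substituting into the remaining equation gives: E = arrow(pair(option(unit),pair(int,int)),bool).
Bind E := arrow(pair(option(unit),pair(int,int)),bool).
No equations remain and no clash or occurs-check failure arose, so a unifier exists.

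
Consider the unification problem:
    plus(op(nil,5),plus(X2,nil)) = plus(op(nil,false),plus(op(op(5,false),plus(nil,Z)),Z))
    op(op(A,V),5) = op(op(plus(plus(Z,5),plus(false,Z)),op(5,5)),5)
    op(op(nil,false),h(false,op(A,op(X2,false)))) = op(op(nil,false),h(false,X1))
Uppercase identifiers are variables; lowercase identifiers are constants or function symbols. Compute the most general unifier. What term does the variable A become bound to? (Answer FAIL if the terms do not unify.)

FAIL

Decompose plus/2: op(nil,5) = op(nil,false),  plus(X2,nil) = plus(op(op(5,false),plus(nil,Z)),Z).
Decompose op/2: nil = nil,  5 = false.
Delete trivial equation nil = nil.
Clash: constants 5 and false differ; no unifier exists.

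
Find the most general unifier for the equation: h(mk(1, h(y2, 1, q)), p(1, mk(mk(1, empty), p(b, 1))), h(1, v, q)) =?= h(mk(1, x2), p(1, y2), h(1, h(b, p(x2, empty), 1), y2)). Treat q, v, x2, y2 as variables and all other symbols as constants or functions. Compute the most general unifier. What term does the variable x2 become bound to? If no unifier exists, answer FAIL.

h(mk(mk(1, empty), p(b, 1)), 1, mk(mk(1, empty), p(b, 1)))

Decompose h/3: mk(1, h(y2, 1, q)) =?= mk(1, x2),  p(1, mk(mk(1, empty), p(b, 1))) =?= p(1, y2),  h(1, v, q) =?= h(1, h(b, p(x2, empty), 1), y2).
Decompose mk/2: 1 =?= 1,  h(y2, 1, q) =?= x2.
Delete trivial equation 1 =?= 1.
Bind x2 := h(y2, 1, q); substituting into the one remaining equation that mentions x2 gives: h(1, v, q) =?= h(1, h(b, p(h(y2, 1, q), empty), 1), y2).
Decompose p/2: 1 =?= 1,  mk(mk(1, empty), p(b, 1)) =?= y2.
Delete trivial equation 1 =?= 1.
Bind y2 := mk(mk(1, empty), p(b, 1)); substituting into the remaining equation gives: h(1, v, q) =?= h(1, h(b, p(h(mk(mk(1, empty), p(b, 1)), 1, q), empty), 1), mk(mk(1, empty), p(b, 1))). Substituting into the earlier binding gives x2 := h(mk(mk(1, empty), p(b, 1)), 1, q).
Decompose h/3: 1 =?= 1,  v =?= h(b, p(h(mk(mk(1, empty), p(b, 1)), 1, q), empty), 1),  q =?= mk(mk(1, empty), p(b, 1)).
Delete trivial equation 1 =?= 1.
Bind v := h(b, p(h(mk(mk(1, empty), p(b, 1)), 1, q), empty), 1); no other remaining equation mentions v.
Bind q := mk(mk(1, empty), p(b, 1)). Substituting into the earlier bindings gives x2 := h(mk(mk(1, empty), p(b, 1)), 1, mk(mk(1, empty), p(b, 1))), v := h(b, p(h(mk(mk(1, empty), p(b, 1)), 1, mk(mk(1, empty), p(b, 1))), empty), 1).
MGU = { x2 -> h(mk(mk(1, empty), p(b, 1)), 1, mk(mk(1, empty), p(b, 1))), y2 -> mk(mk(1, empty), p(b, 1)), v -> h(b, p(h(mk(mk(1, empty), p(b, 1)), 1, mk(mk(1, empty), p(b, 1))), empty), 1), q -> mk(mk(1, empty), p(b, 1)) }, so x2 -> h(mk(mk(1, empty), p(b, 1)), 1, mk(mk(1, empty), p(b, 1))).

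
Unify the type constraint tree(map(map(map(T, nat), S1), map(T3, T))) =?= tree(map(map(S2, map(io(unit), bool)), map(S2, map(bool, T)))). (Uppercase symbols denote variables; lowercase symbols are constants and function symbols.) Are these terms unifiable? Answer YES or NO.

Decompose tree/1: map(map(map(T, nat), S1), map(T3, T)) =?= map(map(S2, map(io(unit), bool)), map(S2, map(bool, T))).
Decompose map/2: map(map(T, nat), S1) =?= map(S2, map(io(unit), bool)),  map(T3, T) =?= map(S2, map(bool, T)).
Decompose map/2: map(T, nat) =?= S2,  S1 =?= map(io(unit), bool).
Bind S2 := map(T, nat); substituting into the one remaining equation that mentions S2 gives: map(T3, T) =?= map(map(T, nat), map(bool, T)).
Bind S1 := map(io(unit), bool); no other remaining equation mentions S1.
Decompose map/2: T3 =?= map(T, nat),  T =?= map(bool, T).
Bind T3 := map(T, nat); no other remaining equation mentions T3.
Occurs check fails: T occurs in map(bool, T); the equation T =?= map(bool, T) has no finite solution.

NO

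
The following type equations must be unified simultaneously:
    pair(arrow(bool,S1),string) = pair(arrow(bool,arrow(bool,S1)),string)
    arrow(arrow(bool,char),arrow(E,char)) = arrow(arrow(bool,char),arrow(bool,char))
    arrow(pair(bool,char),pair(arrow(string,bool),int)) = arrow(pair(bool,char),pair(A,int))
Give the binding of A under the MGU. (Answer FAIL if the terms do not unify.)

Decompose pair/2: arrow(bool,S1) = arrow(bool,arrow(bool,S1)),  string = string.
Decompose arrow/2: bool = bool,  S1 = arrow(bool,S1).
Delete trivial equation bool = bool.
Occurs check fails: S1 occurs in arrow(bool,S1); the equation S1 = arrow(bool,S1) has no finite solution.

FAIL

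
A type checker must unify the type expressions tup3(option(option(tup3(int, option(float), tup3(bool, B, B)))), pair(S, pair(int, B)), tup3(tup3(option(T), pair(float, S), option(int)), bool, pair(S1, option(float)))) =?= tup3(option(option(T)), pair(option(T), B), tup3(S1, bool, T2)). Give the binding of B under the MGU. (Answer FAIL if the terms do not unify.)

FAIL

Decompose tup3/3: option(option(tup3(int, option(float), tup3(bool, B, B)))) =?= option(option(T)),  pair(S, pair(int, B)) =?= pair(option(T), B),  tup3(tup3(option(T), pair(float, S), option(int)), bool, pair(S1, option(float))) =?= tup3(S1, bool, T2).
Decompose option/1: option(tup3(int, option(float), tup3(bool, B, B))) =?= option(T).
Decompose option/1: tup3(int, option(float), tup3(bool, B, B)) =?= T.
Bind T := tup3(int, option(float), tup3(bool, B, B)); substituting into the remaining equations gives: pair(S, pair(int, B)) =?= pair(option(tup3(int, option(float), tup3(bool, B, B))), B),  tup3(tup3(option(tup3(int, option(float), tup3(bool, B, B))), pair(float, S), option(int)), bool, pair(S1, option(float))) =?= tup3(S1, bool, T2).
Decompose pair/2: S =?= option(tup3(int, option(float), tup3(bool, B, B))),  pair(int, B) =?= B.
Bind S := option(tup3(int, option(float), tup3(bool, B, B))); substituting into the one remaining equation that mentions S gives: tup3(tup3(option(tup3(int, option(float), tup3(bool, B, B))), pair(float, option(tup3(int, option(float), tup3(bool, B, B)))), option(int)), bool, pair(S1, option(float))) =?= tup3(S1, bool, T2).
Occurs check fails: B occurs in pair(int, B); the equation B =?= pair(int, B) has no finite solution.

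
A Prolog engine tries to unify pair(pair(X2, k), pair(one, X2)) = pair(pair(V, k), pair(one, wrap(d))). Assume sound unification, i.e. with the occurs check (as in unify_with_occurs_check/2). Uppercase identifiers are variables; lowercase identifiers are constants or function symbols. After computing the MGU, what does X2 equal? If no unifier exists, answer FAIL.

Decompose pair/2: pair(X2, k) = pair(V, k),  pair(one, X2) = pair(one, wrap(d)).
Decompose pair/2: X2 = V,  k = k.
Bind X2 := V; substituting into the one remaining equation that mentions X2 gives: pair(one, V) = pair(one, wrap(d)).
Delete trivial equation k = k.
Decompose pair/2: one = one,  V = wrap(d).
Delete trivial equation one = one.
Bind V := wrap(d). Substituting into the earlier binding gives X2 := wrap(d).
MGU = { X2 ↦ wrap(d), V ↦ wrap(d) }, so X2 ↦ wrap(d).

wrap(d)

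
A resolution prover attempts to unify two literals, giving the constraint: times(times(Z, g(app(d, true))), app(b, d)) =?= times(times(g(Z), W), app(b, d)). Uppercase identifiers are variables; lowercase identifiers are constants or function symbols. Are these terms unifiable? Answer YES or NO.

Decompose times/2: times(Z, g(app(d, true))) =?= times(g(Z), W),  app(b, d) =?= app(b, d).
Decompose times/2: Z =?= g(Z),  g(app(d, true)) =?= W.
Occurs check fails: Z occurs in g(Z); the equation Z =?= g(Z) has no finite solution.

NO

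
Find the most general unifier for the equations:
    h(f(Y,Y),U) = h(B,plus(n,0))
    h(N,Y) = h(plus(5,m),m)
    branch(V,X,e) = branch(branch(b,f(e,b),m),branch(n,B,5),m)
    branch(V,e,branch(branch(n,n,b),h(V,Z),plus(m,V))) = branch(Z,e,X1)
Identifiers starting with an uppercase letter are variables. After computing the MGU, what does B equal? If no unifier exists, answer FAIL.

Decompose h/2: f(Y,Y) = B,  U = plus(n,0).
Bind B := f(Y,Y); substituting into the one remaining equation that mentions B gives: branch(V,X,e) = branch(branch(b,f(e,b),m),branch(n,f(Y,Y),5),m).
Bind U := plus(n,0); no other remaining equation mentions U.
Decompose h/2: N = plus(5,m),  Y = m.
Bind N := plus(5,m); no other remaining equation mentions N.
Bind Y := m; substituting into the one remaining equation that mentions Y gives: branch(V,X,e) = branch(branch(b,f(e,b),m),branch(n,f(m,m),5),m). Substituting into the earlier binding gives B := f(m,m).
Decompose branch/3: V = branch(b,f(e,b),m),  X = branch(n,f(m,m),5),  e = m.
Bind V := branch(b,f(e,b),m); substituting into the one remaining equation that mentions V gives: branch(branch(b,f(e,b),m),e,branch(branch(n,n,b),h(branch(b,f(e,b),m),Z),plus(m,branch(b,f(e,b),m)))) = branch(Z,e,X1).
Bind X := branch(n,f(m,m),5); no other remaining equation mentions X.
Clash: constants e and m differ; no unifier exists.

FAIL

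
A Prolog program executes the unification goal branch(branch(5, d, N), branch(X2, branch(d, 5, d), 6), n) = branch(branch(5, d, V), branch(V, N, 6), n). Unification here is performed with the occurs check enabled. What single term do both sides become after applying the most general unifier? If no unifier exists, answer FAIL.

branch(branch(5, d, branch(d, 5, d)), branch(branch(d, 5, d), branch(d, 5, d), 6), n)

Decompose branch/3: branch(5, d, N) = branch(5, d, V),  branch(X2, branch(d, 5, d), 6) = branch(V, N, 6),  n = n.
Decompose branch/3: 5 = 5,  d = d,  N = V.
Delete trivial equation 5 = 5.
Delete trivial equation d = d.
Bind N := V; substituting into the one remaining equation that mentions N gives: branch(X2, branch(d, 5, d), 6) = branch(V, V, 6).
Decompose branch/3: X2 = V,  branch(d, 5, d) = V,  6 = 6.
Bind X2 := V; no other remaining equation mentions X2.
Bind V := branch(d, 5, d); no other remaining equation mentions V. Substituting into the earlier bindings gives N := branch(d, 5, d), X2 := branch(d, 5, d).
Delete trivial equation 6 = 6.
Delete trivial equation n = n.
Applying the MGU to either side gives branch(branch(5, d, branch(d, 5, d)), branch(branch(d, 5, d), branch(d, 5, d), 6), n).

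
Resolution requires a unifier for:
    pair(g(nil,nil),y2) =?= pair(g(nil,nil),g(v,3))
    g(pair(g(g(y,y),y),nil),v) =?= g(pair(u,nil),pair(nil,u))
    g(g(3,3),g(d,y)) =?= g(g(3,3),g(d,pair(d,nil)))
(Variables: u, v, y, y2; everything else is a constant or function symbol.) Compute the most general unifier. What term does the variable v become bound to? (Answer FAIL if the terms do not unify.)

Decompose pair/2: g(nil,nil) =?= g(nil,nil),  y2 =?= g(v,3).
Delete trivial equation g(nil,nil) =?= g(nil,nil).
Bind y2 := g(v,3); no other remaining equation mentions y2.
Decompose g/2: pair(g(g(y,y),y),nil) =?= pair(u,nil),  v =?= pair(nil,u).
Decompose pair/2: g(g(y,y),y) =?= u,  nil =?= nil.
Bind u := g(g(y,y),y); substituting into the one remaining equation that mentions u gives: v =?= pair(nil,g(g(y,y),y)).
Delete trivial equation nil =?= nil.
Bind v := pair(nil,g(g(y,y),y)); no other remaining equation mentions v. Substituting into the earlier binding gives y2 := g(pair(nil,g(g(y,y),y)),3).
Decompose g/2: g(3,3) =?= g(3,3),  g(d,y) =?= g(d,pair(d,nil)).
Delete trivial equation g(3,3) =?= g(3,3).
Decompose g/2: d =?= d,  y =?= pair(d,nil).
Delete trivial equation d =?= d.
Bind y := pair(d,nil). Substituting into the earlier bindings gives y2 := g(pair(nil,g(g(pair(d,nil),pair(d,nil)),pair(d,nil))),3), u := g(g(pair(d,nil),pair(d,nil)),pair(d,nil)), v := pair(nil,g(g(pair(d,nil),pair(d,nil)),pair(d,nil))).
MGU = { y2 ↦ g(pair(nil,g(g(pair(d,nil),pair(d,nil)),pair(d,nil))),3), u ↦ g(g(pair(d,nil),pair(d,nil)),pair(d,nil)), v ↦ pair(nil,g(g(pair(d,nil),pair(d,nil)),pair(d,nil))), y ↦ pair(d,nil) }, so v ↦ pair(nil,g(g(pair(d,nil),pair(d,nil)),pair(d,nil))).

pair(nil,g(g(pair(d,nil),pair(d,nil)),pair(d,nil)))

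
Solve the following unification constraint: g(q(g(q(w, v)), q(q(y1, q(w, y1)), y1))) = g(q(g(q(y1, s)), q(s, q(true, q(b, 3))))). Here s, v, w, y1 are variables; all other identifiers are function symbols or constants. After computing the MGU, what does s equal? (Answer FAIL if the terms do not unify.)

q(q(true, q(b, 3)), q(q(true, q(b, 3)), q(true, q(b, 3))))

Decompose g/1: q(g(q(w, v)), q(q(y1, q(w, y1)), y1)) = q(g(q(y1, s)), q(s, q(true, q(b, 3)))).
Decompose q/2: g(q(w, v)) = g(q(y1, s)),  q(q(y1, q(w, y1)), y1) = q(s, q(true, q(b, 3))).
Decompose g/1: q(w, v) = q(y1, s).
Decompose q/2: w = y1,  v = s.
Bind w := y1; substituting into the one remaining equation that mentions w gives: q(q(y1, q(y1, y1)), y1) = q(s, q(true, q(b, 3))).
Bind v := s; no other remaining equation mentions v.
Decompose q/2: q(y1, q(y1, y1)) = s,  y1 = q(true, q(b, 3)).
Bind s := q(y1, q(y1, y1)); no other remaining equation mentions s. Substituting into the earlier binding gives v := q(y1, q(y1, y1)).
Bind y1 := q(true, q(b, 3)). Substituting into the earlier bindings gives w := q(true, q(b, 3)), v := q(q(true, q(b, 3)), q(q(true, q(b, 3)), q(true, q(b, 3)))), s := q(q(true, q(b, 3)), q(q(true, q(b, 3)), q(true, q(b, 3)))).
MGU = { w := q(true, q(b, 3)), v := q(q(true, q(b, 3)), q(q(true, q(b, 3)), q(true, q(b, 3)))), s := q(q(true, q(b, 3)), q(q(true, q(b, 3)), q(true, q(b, 3)))), y1 := q(true, q(b, 3)) }, so s := q(q(true, q(b, 3)), q(q(true, q(b, 3)), q(true, q(b, 3)))).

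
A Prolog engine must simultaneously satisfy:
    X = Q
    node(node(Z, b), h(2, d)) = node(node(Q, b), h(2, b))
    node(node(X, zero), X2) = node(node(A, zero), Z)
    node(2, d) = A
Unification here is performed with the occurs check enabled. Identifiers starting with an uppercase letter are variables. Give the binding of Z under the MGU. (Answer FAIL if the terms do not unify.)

Bind X := Q; substituting into the one remaining equation that mentions X gives: node(node(Q, zero), X2) = node(node(A, zero), Z).
Decompose node/2: node(Z, b) = node(Q, b),  h(2, d) = h(2, b).
Decompose node/2: Z = Q,  b = b.
Bind Z := Q; substituting into the one remaining equation that mentions Z gives: node(node(Q, zero), X2) = node(node(A, zero), Q).
Delete trivial equation b = b.
Decompose h/2: 2 = 2,  d = b.
Delete trivial equation 2 = 2.
Clash: constants d and b differ; no unifier exists.

FAIL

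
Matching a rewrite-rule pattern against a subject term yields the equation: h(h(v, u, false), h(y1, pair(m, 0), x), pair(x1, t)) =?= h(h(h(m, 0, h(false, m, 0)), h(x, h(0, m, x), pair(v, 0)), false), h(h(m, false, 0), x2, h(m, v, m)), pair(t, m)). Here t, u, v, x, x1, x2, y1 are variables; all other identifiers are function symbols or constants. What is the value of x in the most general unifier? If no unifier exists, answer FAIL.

h(m, h(m, 0, h(false, m, 0)), m)

Decompose h/3: h(v, u, false) =?= h(h(m, 0, h(false, m, 0)), h(x, h(0, m, x), pair(v, 0)), false),  h(y1, pair(m, 0), x) =?= h(h(m, false, 0), x2, h(m, v, m)),  pair(x1, t) =?= pair(t, m).
Decompose h/3: v =?= h(m, 0, h(false, m, 0)),  u =?= h(x, h(0, m, x), pair(v, 0)),  false =?= false.
Bind v := h(m, 0, h(false, m, 0)); substituting into the 2 remaining equations that mention v gives: u =?= h(x, h(0, m, x), pair(h(m, 0, h(false, m, 0)), 0)),  h(y1, pair(m, 0), x) =?= h(h(m, false, 0), x2, h(m, h(m, 0, h(false, m, 0)), m)).
Bind u := h(x, h(0, m, x), pair(h(m, 0, h(false, m, 0)), 0)); no other remaining equation mentions u.
Delete trivial equation false =?= false.
Decompose h/3: y1 =?= h(m, false, 0),  pair(m, 0) =?= x2,  x =?= h(m, h(m, 0, h(false, m, 0)), m).
Bind y1 := h(m, false, 0); no other remaining equation mentions y1.
Bind x2 := pair(m, 0); no other remaining equation mentions x2.
Bind x := h(m, h(m, 0, h(false, m, 0)), m); no other remaining equation mentions x. Substituting into the earlier binding gives u := h(h(m, h(m, 0, h(false, m, 0)), m), h(0, m, h(m, h(m, 0, h(false, m, 0)), m)), pair(h(m, 0, h(false, m, 0)), 0)).
Decompose pair/2: x1 =?= t,  t =?= m.
Bind x1 := t; no other remaining equation mentions x1.
Bind t := m. Substituting into the earlier binding gives x1 := m.
MGU = { v -> h(m, 0, h(false, m, 0)), u -> h(h(m, h(m, 0, h(false, m, 0)), m), h(0, m, h(m, h(m, 0, h(false, m, 0)), m)), pair(h(m, 0, h(false, m, 0)), 0)), y1 -> h(m, false, 0), x2 -> pair(m, 0), x -> h(m, h(m, 0, h(false, m, 0)), m), x1 -> m, t -> m }, so x -> h(m, h(m, 0, h(false, m, 0)), m).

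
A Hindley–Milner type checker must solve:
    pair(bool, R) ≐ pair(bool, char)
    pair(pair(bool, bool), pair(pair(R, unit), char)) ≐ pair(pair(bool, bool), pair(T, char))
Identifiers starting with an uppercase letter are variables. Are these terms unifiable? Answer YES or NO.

Decompose pair/2: bool ≐ bool,  R ≐ char.
Delete trivial equation bool ≐ bool.
Bind R := char; substituting into the remaining equation gives: pair(pair(bool, bool), pair(pair(char, unit), char)) ≐ pair(pair(bool, bool), pair(T, char)).
Decompose pair/2: pair(bool, bool) ≐ pair(bool, bool),  pair(pair(char, unit), char) ≐ pair(T, char).
Delete trivial equation pair(bool, bool) ≐ pair(bool, bool).
Decompose pair/2: pair(char, unit) ≐ T,  char ≐ char.
Bind T := pair(char, unit); no other remaining equation mentions T.
Delete trivial equation char ≐ char.
No equations remain and no clash or occurs-check failure arose, so a unifier exists.

YES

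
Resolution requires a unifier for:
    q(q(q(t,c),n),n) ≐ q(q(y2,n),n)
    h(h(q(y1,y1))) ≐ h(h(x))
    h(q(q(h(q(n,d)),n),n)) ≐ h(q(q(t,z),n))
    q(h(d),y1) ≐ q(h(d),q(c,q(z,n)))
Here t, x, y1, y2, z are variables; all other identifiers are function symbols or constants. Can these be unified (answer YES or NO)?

YES

Decompose q/2: q(q(t,c),n) ≐ q(y2,n),  n ≐ n.
Decompose q/2: q(t,c) ≐ y2,  n ≐ n.
Bind y2 := q(t,c); no other remaining equation mentions y2.
Delete trivial equation n ≐ n.
Delete trivial equation n ≐ n.
Decompose h/1: h(q(y1,y1)) ≐ h(x).
Decompose h/1: q(y1,y1) ≐ x.
Bind x := q(y1,y1); no other remaining equation mentions x.
Decompose h/1: q(q(h(q(n,d)),n),n) ≐ q(q(t,z),n).
Decompose q/2: q(h(q(n,d)),n) ≐ q(t,z),  n ≐ n.
Decompose q/2: h(q(n,d)) ≐ t,  n ≐ z.
Bind t := h(q(n,d)); no other remaining equation mentions t. Substituting into the earlier binding gives y2 := q(h(q(n,d)),c).
Bind z := n; substituting into the one remaining equation that mentions z gives: q(h(d),y1) ≐ q(h(d),q(c,q(n,n))).
Delete trivial equation n ≐ n.
Decompose q/2: h(d) ≐ h(d),  y1 ≐ q(c,q(n,n)).
Delete trivial equation h(d) ≐ h(d).
Bind y1 := q(c,q(n,n)). Substituting into the earlier binding gives x := q(q(c,q(n,n)),q(c,q(n,n))).
No equations remain and no clash or occurs-check failure arose, so a unifier exists.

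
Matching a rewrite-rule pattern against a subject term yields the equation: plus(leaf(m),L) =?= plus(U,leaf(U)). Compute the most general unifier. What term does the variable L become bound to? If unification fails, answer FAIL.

leaf(leaf(m))

Decompose plus/2: leaf(m) =?= U,  L =?= leaf(U).
Bind U := leaf(m); substituting into the remaining equation gives: L =?= leaf(leaf(m)).
Bind L := leaf(leaf(m)).
MGU = { U := leaf(m), L := leaf(leaf(m)) }, so L := leaf(leaf(m)).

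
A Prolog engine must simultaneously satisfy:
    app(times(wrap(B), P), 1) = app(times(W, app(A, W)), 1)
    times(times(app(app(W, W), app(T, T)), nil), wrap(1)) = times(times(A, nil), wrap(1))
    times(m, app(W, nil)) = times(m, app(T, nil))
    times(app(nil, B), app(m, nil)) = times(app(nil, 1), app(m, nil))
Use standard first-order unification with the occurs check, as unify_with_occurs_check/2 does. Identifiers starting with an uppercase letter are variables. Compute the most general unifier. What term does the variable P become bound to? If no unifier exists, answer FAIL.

app(app(app(wrap(1), wrap(1)), app(wrap(1), wrap(1))), wrap(1))

Decompose app/2: times(wrap(B), P) = times(W, app(A, W)),  1 = 1.
Decompose times/2: wrap(B) = W,  P = app(A, W).
Bind W := wrap(B); substituting into the 3 remaining equations that mention W gives: P = app(A, wrap(B)),  times(times(app(app(wrap(B), wrap(B)), app(T, T)), nil), wrap(1)) = times(times(A, nil), wrap(1)),  times(m, app(wrap(B), nil)) = times(m, app(T, nil)).
Bind P := app(A, wrap(B)); no other remaining equation mentions P.
Delete trivial equation 1 = 1.
Decompose times/2: times(app(app(wrap(B), wrap(B)), app(T, T)), nil) = times(A, nil),  wrap(1) = wrap(1).
Decompose times/2: app(app(wrap(B), wrap(B)), app(T, T)) = A,  nil = nil.
Bind A := app(app(wrap(B), wrap(B)), app(T, T)); no other remaining equation mentions A. Substituting into the earlier binding gives P := app(app(app(wrap(B), wrap(B)), app(T, T)), wrap(B)).
Delete trivial equation nil = nil.
Delete trivial equation wrap(1) = wrap(1).
Decompose times/2: m = m,  app(wrap(B), nil) = app(T, nil).
Delete trivial equation m = m.
Decompose app/2: wrap(B) = T,  nil = nil.
Bind T := wrap(B); no other remaining equation mentions T. Substituting into the earlier bindings gives P := app(app(app(wrap(B), wrap(B)), app(wrap(B), wrap(B))), wrap(B)), A := app(app(wrap(B), wrap(B)), app(wrap(B), wrap(B))).
Delete trivial equation nil = nil.
Decompose times/2: app(nil, B) = app(nil, 1),  app(m, nil) = app(m, nil).
Decompose app/2: nil = nil,  B = 1.
Delete trivial equation nil = nil.
Bind B := 1; no other remaining equation mentions B. Substituting into the earlier bindings gives W := wrap(1), P := app(app(app(wrap(1), wrap(1)), app(wrap(1), wrap(1))), wrap(1)), A := app(app(wrap(1), wrap(1)), app(wrap(1), wrap(1))), T := wrap(1).
Delete trivial equation app(m, nil) = app(m, nil).
MGU = { W -> wrap(1), P -> app(app(app(wrap(1), wrap(1)), app(wrap(1), wrap(1))), wrap(1)), A -> app(app(wrap(1), wrap(1)), app(wrap(1), wrap(1))), T -> wrap(1), B -> 1 }, so P -> app(app(app(wrap(1), wrap(1)), app(wrap(1), wrap(1))), wrap(1)).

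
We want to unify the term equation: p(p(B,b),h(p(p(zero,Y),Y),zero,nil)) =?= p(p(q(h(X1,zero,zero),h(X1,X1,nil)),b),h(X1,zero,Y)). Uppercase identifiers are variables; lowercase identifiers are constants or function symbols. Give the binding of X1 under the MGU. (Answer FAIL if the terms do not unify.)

p(p(zero,nil),nil)

Decompose p/2: p(B,b) =?= p(q(h(X1,zero,zero),h(X1,X1,nil)),b),  h(p(p(zero,Y),Y),zero,nil) =?= h(X1,zero,Y).
Decompose p/2: B =?= q(h(X1,zero,zero),h(X1,X1,nil)),  b =?= b.
Bind B := q(h(X1,zero,zero),h(X1,X1,nil)); no other remaining equation mentions B.
Delete trivial equation b =?= b.
Decompose h/3: p(p(zero,Y),Y) =?= X1,  zero =?= zero,  nil =?= Y.
Bind X1 := p(p(zero,Y),Y); no other remaining equation mentions X1. Substituting into the earlier binding gives B := q(h(p(p(zero,Y),Y),zero,zero),h(p(p(zero,Y),Y),p(p(zero,Y),Y),nil)).
Delete trivial equation zero =?= zero.
Bind Y := nil. Substituting into the earlier bindings gives B := q(h(p(p(zero,nil),nil),zero,zero),h(p(p(zero,nil),nil),p(p(zero,nil),nil),nil)), X1 := p(p(zero,nil),nil).
MGU = { B := q(h(p(p(zero,nil),nil),zero,zero),h(p(p(zero,nil),nil),p(p(zero,nil),nil),nil)), X1 := p(p(zero,nil),nil), Y := nil }, so X1 := p(p(zero,nil),nil).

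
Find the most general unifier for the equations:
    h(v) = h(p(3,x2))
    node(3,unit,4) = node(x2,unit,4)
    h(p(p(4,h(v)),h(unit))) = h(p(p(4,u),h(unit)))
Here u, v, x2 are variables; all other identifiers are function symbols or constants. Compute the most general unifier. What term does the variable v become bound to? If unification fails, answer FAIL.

Decompose h/1: v = p(3,x2).
Bind v := p(3,x2); substituting into the one remaining equation that mentions v gives: h(p(p(4,h(p(3,x2))),h(unit))) = h(p(p(4,u),h(unit))).
Decompose node/3: 3 = x2,  unit = unit,  4 = 4.
Bind x2 := 3; substituting into the one remaining equation that mentions x2 gives: h(p(p(4,h(p(3,3))),h(unit))) = h(p(p(4,u),h(unit))). Substituting into the earlier binding gives v := p(3,3).
Delete trivial equation unit = unit.
Delete trivial equation 4 = 4.
Decompose h/1: p(p(4,h(p(3,3))),h(unit)) = p(p(4,u),h(unit)).
Decompose p/2: p(4,h(p(3,3))) = p(4,u),  h(unit) = h(unit).
Decompose p/2: 4 = 4,  h(p(3,3)) = u.
Delete trivial equation 4 = 4.
Bind u := h(p(3,3)); no other remaining equation mentions u.
Delete trivial equation h(unit) = h(unit).
MGU = { v ↦ p(3,3), x2 ↦ 3, u ↦ h(p(3,3)) }, so v ↦ p(3,3).

p(3,3)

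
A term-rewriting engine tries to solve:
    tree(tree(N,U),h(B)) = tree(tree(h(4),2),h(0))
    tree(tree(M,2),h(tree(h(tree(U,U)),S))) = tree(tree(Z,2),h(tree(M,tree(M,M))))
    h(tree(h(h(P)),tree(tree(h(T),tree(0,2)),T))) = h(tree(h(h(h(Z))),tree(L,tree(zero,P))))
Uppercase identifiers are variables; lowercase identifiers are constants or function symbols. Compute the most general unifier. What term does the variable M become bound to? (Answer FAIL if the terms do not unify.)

Decompose tree/2: tree(N,U) = tree(h(4),2),  h(B) = h(0).
Decompose tree/2: N = h(4),  U = 2.
Bind N := h(4); no other remaining equation mentions N.
Bind U := 2; substituting into the one remaining equation that mentions U gives: tree(tree(M,2),h(tree(h(tree(2,2)),S))) = tree(tree(Z,2),h(tree(M,tree(M,M)))).
Decompose h/1: B = 0.
Bind B := 0; no other remaining equation mentions B.
Decompose tree/2: tree(M,2) = tree(Z,2),  h(tree(h(tree(2,2)),S)) = h(tree(M,tree(M,M))).
Decompose tree/2: M = Z,  2 = 2.
Bind M := Z; substituting into the one remaining equation that mentions M gives: h(tree(h(tree(2,2)),S)) = h(tree(Z,tree(Z,Z))).
Delete trivial equation 2 = 2.
Decompose h/1: tree(h(tree(2,2)),S) = tree(Z,tree(Z,Z)).
Decompose tree/2: h(tree(2,2)) = Z,  S = tree(Z,Z).
Bind Z := h(tree(2,2)); substituting into the remaining equations gives: S = tree(h(tree(2,2)),h(tree(2,2))),  h(tree(h(h(P)),tree(tree(h(T),tree(0,2)),T))) = h(tree(h(h(h(h(tree(2,2))))),tree(L,tree(zero,P)))). Substituting into the earlier binding gives M := h(tree(2,2)).
Bind S := tree(h(tree(2,2)),h(tree(2,2))); no other remaining equation mentions S.
Decompose h/1: tree(h(h(P)),tree(tree(h(T),tree(0,2)),T)) = tree(h(h(h(h(tree(2,2))))),tree(L,tree(zero,P))).
Decompose tree/2: h(h(P)) = h(h(h(h(tree(2,2))))),  tree(tree(h(T),tree(0,2)),T) = tree(L,tree(zero,P)).
Decompose h/1: h(P) = h(h(h(tree(2,2)))).
Decompose h/1: P = h(h(tree(2,2))).
Bind P := h(h(tree(2,2))); substituting into the remaining equation gives: tree(tree(h(T),tree(0,2)),T) = tree(L,tree(zero,h(h(tree(2,2))))).
Decompose tree/2: tree(h(T),tree(0,2)) = L,  T = tree(zero,h(h(tree(2,2)))).
Bind L := tree(h(T),tree(0,2)); no other remaining equation mentions L.
Bind T := tree(zero,h(h(tree(2,2)))). Substituting into the earlier binding gives L := tree(h(tree(zero,h(h(tree(2,2))))),tree(0,2)).
MGU = { N ↦ h(4), U ↦ 2, B ↦ 0, M ↦ h(tree(2,2)), Z ↦ h(tree(2,2)), S ↦ tree(h(tree(2,2)),h(tree(2,2))), P ↦ h(h(tree(2,2))), L ↦ tree(h(tree(zero,h(h(tree(2,2))))),tree(0,2)), T ↦ tree(zero,h(h(tree(2,2)))) }, so M ↦ h(tree(2,2)).

h(tree(2,2))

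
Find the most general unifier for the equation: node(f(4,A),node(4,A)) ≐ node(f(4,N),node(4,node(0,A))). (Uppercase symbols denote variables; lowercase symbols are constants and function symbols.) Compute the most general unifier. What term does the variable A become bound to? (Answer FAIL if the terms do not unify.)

FAIL

Decompose node/2: f(4,A) ≐ f(4,N),  node(4,A) ≐ node(4,node(0,A)).
Decompose f/2: 4 ≐ 4,  A ≐ N.
Delete trivial equation 4 ≐ 4.
Bind A := N; substituting into the remaining equation gives: node(4,N) ≐ node(4,node(0,N)).
Decompose node/2: 4 ≐ 4,  N ≐ node(0,N).
Delete trivial equation 4 ≐ 4.
Occurs check fails: N occurs in node(0,N); the equation N ≐ node(0,N) has no finite solution.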